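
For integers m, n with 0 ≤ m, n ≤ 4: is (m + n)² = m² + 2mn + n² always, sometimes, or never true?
The identity holds for every pair in the range. For instance at (m, n) = (0, 4): both sides equal 16.

Answer: Always true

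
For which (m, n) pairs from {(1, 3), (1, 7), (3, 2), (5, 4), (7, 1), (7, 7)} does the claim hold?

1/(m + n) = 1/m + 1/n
Testing each pair:
(1, 3): LHS = 1/4, RHS = 4/3 → fails
(1, 7): LHS = 1/8, RHS = 8/7 → fails
(3, 2): LHS = 1/5, RHS = 5/6 → fails
(5, 4): LHS = 1/9, RHS = 9/20 → fails
(7, 1): LHS = 1/8, RHS = 8/7 → fails
(7, 7): LHS = 1/14, RHS = 2/7 → fails

No pair satisfies the claim.

Answer: None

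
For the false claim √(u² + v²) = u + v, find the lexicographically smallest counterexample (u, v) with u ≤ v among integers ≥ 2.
(u, v) = (2, 2)

Substituting (2, 2) into the claim:
LHS = √(2² + 2²) = 2·√(2) ≈ 2.828
RHS = 2 + 2 = 4

Since LHS ≠ RHS, this pair disproves the claim, and no lexicographically smaller pair (u ≤ v, integers ≥ 2) does.

For instance (7, 8) is also a counterexample (LHS = √(113) ≈ 10.63, RHS = 15), but it's lexicographically larger.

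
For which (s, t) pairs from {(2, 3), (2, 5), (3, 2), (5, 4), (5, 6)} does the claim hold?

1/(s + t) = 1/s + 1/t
Testing each pair:
(2, 3): LHS = 1/5, RHS = 5/6 → fails
(2, 5): LHS = 1/7, RHS = 7/10 → fails
(3, 2): LHS = 1/5, RHS = 5/6 → fails
(5, 4): LHS = 1/9, RHS = 9/20 → fails
(5, 6): LHS = 1/11, RHS = 11/30 → fails

No pair satisfies the claim.

Answer: None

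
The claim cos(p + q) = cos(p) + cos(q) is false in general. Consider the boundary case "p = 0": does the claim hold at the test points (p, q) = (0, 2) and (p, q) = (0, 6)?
No, fails at both test points

At (0, 2): LHS = cos(2) ≈ -0.4161 ≠ RHS = cos(2) + 1 ≈ 0.5839
At (0, 6): LHS = cos(6) ≈ 0.9602 ≠ RHS = cos(6) + 1 ≈ 1.96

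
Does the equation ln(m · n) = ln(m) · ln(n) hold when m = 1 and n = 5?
Substituting m = 1, n = 5:

LHS = ln(1 · 5) = ln(5) ≈ 1.609
RHS = ln(1) · ln(5) = 0

LHS ≠ RHS, so the equation does not hold at this point.

Answer: Fails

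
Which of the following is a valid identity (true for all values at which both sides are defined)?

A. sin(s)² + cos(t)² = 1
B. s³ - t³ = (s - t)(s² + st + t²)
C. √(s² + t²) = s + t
B

A: fails at (2, 4) — LHS = cos(4)² + sin(2)² ≈ 1.254, RHS = 1.
B: holds — e.g. at (2, 4), both sides equal -56.
C: fails at (4, 4) — LHS = 4·√(2) ≈ 5.657, RHS = 8.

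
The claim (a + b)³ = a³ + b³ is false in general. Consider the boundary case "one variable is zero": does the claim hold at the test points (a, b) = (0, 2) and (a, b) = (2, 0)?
At (0, 2): LHS = 8, RHS = 8 → equal
At (2, 0): LHS = 8, RHS = 8 → equal

So the claim does hold at both of these boundary points, even though it is not an identity.

Answer: Yes, holds at both test points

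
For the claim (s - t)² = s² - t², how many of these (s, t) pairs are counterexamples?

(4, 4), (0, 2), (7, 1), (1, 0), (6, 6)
2

Testing each pair:
(4, 4): LHS = 0, RHS = 0 → satisfies claim
(0, 2): LHS = 4, RHS = -4 → counterexample
(7, 1): LHS = 36, RHS = 48 → counterexample
(1, 0): LHS = 1, RHS = 1 → satisfies claim
(6, 6): LHS = 0, RHS = 0 → satisfies claim

That makes 2 counterexamples.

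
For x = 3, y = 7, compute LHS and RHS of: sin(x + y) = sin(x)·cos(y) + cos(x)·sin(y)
LHS = sin(3 + 7) = sin(10) ≈ -0.544
RHS = sin(3)·cos(7) + cos(3)·sin(7) = sin(7)·cos(3) + sin(3)·cos(7) ≈ -0.544

LHS = RHS: the two sides agree.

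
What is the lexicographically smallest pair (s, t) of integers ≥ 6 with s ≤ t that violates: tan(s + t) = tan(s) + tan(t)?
Substituting (6, 6) into the claim:
LHS = tan(6 + 6) = tan(12) ≈ -0.6359
RHS = tan(6) + tan(6) = 2·tan(6) ≈ -0.582

Since LHS ≠ RHS, this pair disproves the claim, and no lexicographically smaller pair (s ≤ t, integers ≥ 6) does.

For instance (11, 13) is also a counterexample (LHS = tan(24) ≈ -2.135, RHS = tan(11) + tan(13) ≈ -225.5), but it's lexicographically larger.

Answer: (s, t) = (6, 6)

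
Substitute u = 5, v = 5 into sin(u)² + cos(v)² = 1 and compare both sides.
LHS = sin(5)² + cos(5)² = 1
RHS = 1

LHS = RHS: the two sides agree.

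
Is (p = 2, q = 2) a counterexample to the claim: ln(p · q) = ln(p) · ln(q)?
Yes

Substituting p = 2, q = 2:
LHS = ln(2 · 2) = ln(4) ≈ 1.386
RHS = ln(2) · ln(2) = ln(2)² ≈ 0.4805

Since LHS ≠ RHS, this pair disproves the claim.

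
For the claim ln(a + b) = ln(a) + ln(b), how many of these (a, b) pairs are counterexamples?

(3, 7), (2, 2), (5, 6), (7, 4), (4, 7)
Testing each pair:
(3, 7): LHS = ln(10) ≈ 2.303, RHS = ln(3) + ln(7) ≈ 3.045 → counterexample
(2, 2): LHS = ln(4) ≈ 1.386, RHS = 2·ln(2) ≈ 1.386 → satisfies claim
(5, 6): LHS = ln(11) ≈ 2.398, RHS = ln(5) + ln(6) ≈ 3.401 → counterexample
(7, 4): LHS = ln(11) ≈ 2.398, RHS = ln(4) + ln(7) ≈ 3.332 → counterexample
(4, 7): LHS = ln(11) ≈ 2.398, RHS = ln(4) + ln(7) ≈ 3.332 → counterexample

That makes 4 counterexamples.

Answer: 4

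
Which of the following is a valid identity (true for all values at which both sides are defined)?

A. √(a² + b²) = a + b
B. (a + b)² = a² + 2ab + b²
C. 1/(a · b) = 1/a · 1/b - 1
B

A: fails at (2, 2) — LHS = 2·√(2) ≈ 2.828, RHS = 4.
B: holds — e.g. at (3, 3), both sides equal 36.
C: fails at (2, 7) — LHS = 1/14, RHS = -13/14.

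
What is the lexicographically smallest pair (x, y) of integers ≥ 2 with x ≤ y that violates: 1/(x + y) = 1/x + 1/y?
(x, y) = (2, 2)

Substituting (2, 2) into the claim:
LHS = 1/(2 + 2) = 1/4
RHS = 1/2 + 1/2 = 1

Since LHS ≠ RHS, this pair disproves the claim, and no lexicographically smaller pair (x ≤ y, integers ≥ 2) does.

For instance (5, 9) is also a counterexample (LHS = 1/14, RHS = 14/45), but it's lexicographically larger.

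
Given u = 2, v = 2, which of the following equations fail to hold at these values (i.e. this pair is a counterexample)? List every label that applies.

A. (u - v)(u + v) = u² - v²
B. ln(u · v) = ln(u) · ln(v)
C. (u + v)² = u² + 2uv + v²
B

Evaluating each claim at the given values:
A. LHS = 0, RHS = 0 → holds here (LHS = RHS)
B. LHS = ln(4) ≈ 1.386, RHS = ln(2)² ≈ 0.4805 → fails here (LHS ≠ RHS)
C. LHS = 16, RHS = 16 → holds here (LHS = RHS)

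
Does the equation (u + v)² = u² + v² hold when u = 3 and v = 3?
Fails

Substituting u = 3, v = 3:

LHS = (3 + 3)² = 36
RHS = 3² + 3² = 18

LHS ≠ RHS, so the equation does not hold at this point.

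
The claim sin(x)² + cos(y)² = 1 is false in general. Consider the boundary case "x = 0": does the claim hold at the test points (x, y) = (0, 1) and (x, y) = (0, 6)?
At (0, 1): LHS = cos(1)² ≈ 0.2919 ≠ RHS = 1
At (0, 6): LHS = cos(6)² ≈ 0.9219 ≠ RHS = 1

Answer: No, fails at both test points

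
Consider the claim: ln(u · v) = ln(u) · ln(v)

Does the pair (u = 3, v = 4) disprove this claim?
Substituting u = 3, v = 4:
LHS = ln(3 · 4) = ln(12) ≈ 2.485
RHS = ln(3) · ln(4) ≈ 1.523

Since LHS ≠ RHS, this pair disproves the claim.

Answer: Yes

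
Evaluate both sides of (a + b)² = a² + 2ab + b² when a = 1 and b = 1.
LHS = (1 + 1)² = 4
RHS = 1² + 2·1·1 + 1² = 4

LHS = RHS: the two sides agree.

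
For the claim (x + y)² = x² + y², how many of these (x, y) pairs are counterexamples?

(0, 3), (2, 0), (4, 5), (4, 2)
2

Testing each pair:
(0, 3): LHS = 9, RHS = 9 → satisfies claim
(2, 0): LHS = 4, RHS = 4 → satisfies claim
(4, 5): LHS = 81, RHS = 41 → counterexample
(4, 2): LHS = 36, RHS = 20 → counterexample

That makes 2 counterexamples.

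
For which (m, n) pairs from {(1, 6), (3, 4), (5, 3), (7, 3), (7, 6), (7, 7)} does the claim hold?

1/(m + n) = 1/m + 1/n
None

Testing each pair:
(1, 6): LHS = 1/7, RHS = 7/6 → fails
(3, 4): LHS = 1/7, RHS = 7/12 → fails
(5, 3): LHS = 1/8, RHS = 8/15 → fails
(7, 3): LHS = 1/10, RHS = 10/21 → fails
(7, 6): LHS = 1/13, RHS = 13/42 → fails
(7, 7): LHS = 1/14, RHS = 2/7 → fails

No pair satisfies the claim.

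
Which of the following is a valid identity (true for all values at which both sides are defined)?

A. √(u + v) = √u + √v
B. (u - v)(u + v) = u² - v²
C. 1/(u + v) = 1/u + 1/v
A: fails at (1, 3) — LHS = 2, RHS = 1 + √(3) ≈ 2.732.
B: holds — e.g. at (2, 4), both sides equal -12.
C: fails at (3, 3) — LHS = 1/6, RHS = 2/3.

Answer: B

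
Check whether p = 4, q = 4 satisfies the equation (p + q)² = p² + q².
Substituting p = 4, q = 4:

LHS = (4 + 4)² = 64
RHS = 4² + 4² = 32

LHS ≠ RHS, so the equation does not hold at this point.

Answer: Fails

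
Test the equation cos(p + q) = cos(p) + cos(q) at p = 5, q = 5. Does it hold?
Fails

Substituting p = 5, q = 5:

LHS = cos(5 + 5) = cos(10) ≈ -0.8391
RHS = cos(5) + cos(5) = 2·cos(5) ≈ 0.5673

LHS ≠ RHS, so the equation does not hold at this point.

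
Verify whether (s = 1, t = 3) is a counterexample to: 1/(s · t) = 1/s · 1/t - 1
Substituting s = 1, t = 3:
LHS = 1/(1 · 3) = 1/3
RHS = 1/1 · 1/3 - 1 = -2/3

Since LHS ≠ RHS, this pair disproves the claim.

Answer: Yes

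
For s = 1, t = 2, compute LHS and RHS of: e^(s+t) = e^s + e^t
LHS = e^(1+2) = e^3 ≈ 20.09
RHS = e^1 + e^2 = e + e^2 ≈ 10.11

LHS ≠ RHS (they differ by about 9.978), so the equation does not hold here.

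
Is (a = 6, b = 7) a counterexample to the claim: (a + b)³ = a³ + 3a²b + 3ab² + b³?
No

Substituting a = 6, b = 7:
LHS = (6 + 7)³ = 2197
RHS = 6³ + 3·6²·7 + 3·6·7² + 7³ = 2197

The sides agree, so this pair does not disprove the claim.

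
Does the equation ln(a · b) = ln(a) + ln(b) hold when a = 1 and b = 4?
Holds

Substituting a = 1, b = 4:

LHS = ln(1 · 4) = ln(4) ≈ 1.386
RHS = ln(1) + ln(4) = ln(4) ≈ 1.386

LHS = RHS, so the equation holds at this point.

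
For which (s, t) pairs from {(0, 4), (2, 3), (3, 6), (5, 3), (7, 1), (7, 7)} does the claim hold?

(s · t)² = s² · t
(0, 4), (7, 1)

Testing each pair:
(0, 4): LHS = 0, RHS = 0 → holds
(2, 3): LHS = 36, RHS = 12 → fails
(3, 6): LHS = 324, RHS = 54 → fails
(5, 3): LHS = 225, RHS = 75 → fails
(7, 1): LHS = 49, RHS = 49 → holds
(7, 7): LHS = 2401, RHS = 343 → fails

2 of 6 pairs satisfy the claim.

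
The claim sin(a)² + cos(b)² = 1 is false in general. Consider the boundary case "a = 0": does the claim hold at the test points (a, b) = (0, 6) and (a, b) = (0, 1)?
At (0, 6): LHS = cos(6)² ≈ 0.9219 ≠ RHS = 1
At (0, 1): LHS = cos(1)² ≈ 0.2919 ≠ RHS = 1

Answer: No, fails at both test points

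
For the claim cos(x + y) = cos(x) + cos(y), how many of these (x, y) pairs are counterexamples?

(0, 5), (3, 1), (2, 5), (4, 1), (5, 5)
5

Testing each pair:
(0, 5): LHS = cos(5) ≈ 0.2837, RHS = cos(5) + 1 ≈ 1.284 → counterexample
(3, 1): LHS = cos(4) ≈ -0.6536, RHS = cos(3) + cos(1) ≈ -0.4497 → counterexample
(2, 5): LHS = cos(7) ≈ 0.7539, RHS = cos(2) + cos(5) ≈ -0.1325 → counterexample
(4, 1): LHS = cos(5) ≈ 0.2837, RHS = cos(4) + cos(1) ≈ -0.1133 → counterexample
(5, 5): LHS = cos(10) ≈ -0.8391, RHS = 2·cos(5) ≈ 0.5673 → counterexample

That makes 5 counterexamples.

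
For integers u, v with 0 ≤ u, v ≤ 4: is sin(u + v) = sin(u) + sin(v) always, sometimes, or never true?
Sometimes true

It holds at (u, v) = (3, 0) (both sides equal sin(3) ≈ 0.1411), but fails at (u, v) = (2, 2) (LHS = sin(4) ≈ -0.7568, RHS = 2·sin(2) ≈ 1.819).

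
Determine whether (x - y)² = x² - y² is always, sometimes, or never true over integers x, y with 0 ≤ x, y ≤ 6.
It holds at (x, y) = (6, 0) (both sides equal 36), but fails at (x, y) = (0, 5) (LHS = 25, RHS = -25).

Answer: Sometimes true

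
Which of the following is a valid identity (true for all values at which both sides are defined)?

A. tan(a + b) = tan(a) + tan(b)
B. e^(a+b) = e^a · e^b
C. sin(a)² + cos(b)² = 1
B

A: fails at (1, 5) — LHS = tan(6) ≈ -0.291, RHS = tan(5) + tan(1) ≈ -1.823.
B: holds — e.g. at (2, 4), both sides equal e^6 ≈ 403.4.
C: fails at (1, 5) — LHS = cos(5)² + sin(1)² ≈ 0.7885, RHS = 1.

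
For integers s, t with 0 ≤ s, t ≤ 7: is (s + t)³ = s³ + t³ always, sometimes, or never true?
It holds at (s, t) = (0, 6) (both sides equal 216), but fails at (s, t) = (1, 5) (LHS = 216, RHS = 126).

Answer: Sometimes true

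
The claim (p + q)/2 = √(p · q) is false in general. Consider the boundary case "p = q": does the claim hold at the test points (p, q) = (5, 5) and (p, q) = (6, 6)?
Yes, holds at both test points

At (5, 5): LHS = 5, RHS = 5 → equal
At (6, 6): LHS = 6, RHS = 6 → equal

So the claim does hold at both of these boundary points, even though it is not an identity.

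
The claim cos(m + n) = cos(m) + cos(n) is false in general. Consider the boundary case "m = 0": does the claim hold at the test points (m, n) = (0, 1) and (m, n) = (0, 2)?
At (0, 1): LHS = cos(1) ≈ 0.5403 ≠ RHS = cos(1) + 1 ≈ 1.54
At (0, 2): LHS = cos(2) ≈ -0.4161 ≠ RHS = cos(2) + 1 ≈ 0.5839

Answer: No, fails at both test points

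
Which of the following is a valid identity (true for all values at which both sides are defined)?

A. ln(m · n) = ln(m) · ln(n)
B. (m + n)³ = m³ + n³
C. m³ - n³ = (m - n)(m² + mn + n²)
A: fails at (2, 2) — LHS = ln(4) ≈ 1.386, RHS = ln(2)² ≈ 0.4805.
B: fails at (5, 5) — LHS = 1000, RHS = 250.
C: holds — e.g. at (3, 5), both sides equal -98.

Answer: C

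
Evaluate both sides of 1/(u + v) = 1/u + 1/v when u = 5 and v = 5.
LHS = 1/(5 + 5) = 1/10
RHS = 1/5 + 1/5 = 2/5

LHS ≠ RHS, so the equation does not hold here.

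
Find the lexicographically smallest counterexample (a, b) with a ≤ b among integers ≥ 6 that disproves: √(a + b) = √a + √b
Substituting (6, 6) into the claim:
LHS = √(6 + 6) = 2·√(3) ≈ 3.464
RHS = √6 + √6 = 2·√(6) ≈ 4.899

Since LHS ≠ RHS, this pair disproves the claim, and no lexicographically smaller pair (a ≤ b, integers ≥ 6) does.

For instance (8, 10) is also a counterexample (LHS = 3·√(2) ≈ 4.243, RHS = 2·√(2) + √(10) ≈ 5.991), but it's lexicographically larger.

Answer: (a, b) = (6, 6)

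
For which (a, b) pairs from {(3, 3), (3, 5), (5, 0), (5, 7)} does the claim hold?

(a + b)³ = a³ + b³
(5, 0)

Testing each pair:
(3, 3): LHS = 216, RHS = 54 → fails
(3, 5): LHS = 512, RHS = 152 → fails
(5, 0): LHS = 125, RHS = 125 → holds
(5, 7): LHS = 1728, RHS = 468 → fails

1 of 4 pairs satisfies the claim.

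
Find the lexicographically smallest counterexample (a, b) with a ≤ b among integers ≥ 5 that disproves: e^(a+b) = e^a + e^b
Substituting (5, 5) into the claim:
LHS = e^(5+5) = e^10 ≈ 22026.5
RHS = e^5 + e^5 = 2·e^5 ≈ 296.8

Since LHS ≠ RHS, this pair disproves the claim, and no lexicographically smaller pair (a ≤ b, integers ≥ 5) does.

For instance (5, 12) is also a counterexample (LHS = e^17 ≈ 24154952.8, RHS = e^5 + e^12 ≈ 162903.2), but it's lexicographically larger.

Answer: (a, b) = (5, 5)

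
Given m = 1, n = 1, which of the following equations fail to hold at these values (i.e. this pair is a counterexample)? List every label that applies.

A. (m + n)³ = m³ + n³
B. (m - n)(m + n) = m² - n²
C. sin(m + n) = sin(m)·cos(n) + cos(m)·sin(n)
Evaluating each claim at the given values:
A. LHS = 8, RHS = 2 → fails here (LHS ≠ RHS)
B. LHS = 0, RHS = 0 → holds here (LHS = RHS)
C. LHS = sin(2) ≈ 0.9093, RHS = 2·sin(1)·cos(1) ≈ 0.9093 → holds here (LHS = RHS)

Answer: A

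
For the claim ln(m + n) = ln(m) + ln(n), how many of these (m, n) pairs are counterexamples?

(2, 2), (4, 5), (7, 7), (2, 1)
3

Testing each pair:
(2, 2): LHS = ln(4) ≈ 1.386, RHS = 2·ln(2) ≈ 1.386 → satisfies claim
(4, 5): LHS = ln(9) ≈ 2.197, RHS = ln(4) + ln(5) ≈ 2.996 → counterexample
(7, 7): LHS = ln(14) ≈ 2.639, RHS = 2·ln(7) ≈ 3.892 → counterexample
(2, 1): LHS = ln(3) ≈ 1.099, RHS = ln(2) ≈ 0.6931 → counterexample

That makes 3 counterexamples.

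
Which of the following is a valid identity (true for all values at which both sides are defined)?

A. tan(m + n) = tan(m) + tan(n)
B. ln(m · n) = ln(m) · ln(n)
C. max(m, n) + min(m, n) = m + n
A: fails at (4, 6) — LHS = tan(10) ≈ 0.6484, RHS = tan(6) + tan(4) ≈ 0.8668.
B: fails at (2, 3) — LHS = ln(6) ≈ 1.792, RHS = ln(2)·ln(3) ≈ 0.7615.
C: holds — e.g. at (3, 7), both sides equal 10.

Answer: C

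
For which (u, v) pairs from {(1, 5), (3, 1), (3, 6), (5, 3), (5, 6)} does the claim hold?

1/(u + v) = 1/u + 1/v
None

Testing each pair:
(1, 5): LHS = 1/6, RHS = 6/5 → fails
(3, 1): LHS = 1/4, RHS = 4/3 → fails
(3, 6): LHS = 1/9, RHS = 1/2 → fails
(5, 3): LHS = 1/8, RHS = 8/15 → fails
(5, 6): LHS = 1/11, RHS = 11/30 → fails

No pair satisfies the claim.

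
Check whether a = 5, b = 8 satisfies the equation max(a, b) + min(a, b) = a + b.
Substituting a = 5, b = 8:

LHS = max(5, 8) + min(5, 8) = 13
RHS = 5 + 8 = 13

LHS = RHS, so the equation holds at this point.

Answer: Holds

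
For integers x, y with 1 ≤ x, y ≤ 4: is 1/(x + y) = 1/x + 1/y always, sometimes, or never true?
Never true

The claim fails for every pair in the range. For instance at (x, y) = (3, 1): LHS = 1/4, RHS = 4/3.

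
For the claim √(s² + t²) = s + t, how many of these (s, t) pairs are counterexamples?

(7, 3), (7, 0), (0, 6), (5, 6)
2

Testing each pair:
(7, 3): LHS = √(58) ≈ 7.616, RHS = 10 → counterexample
(7, 0): LHS = 7, RHS = 7 → satisfies claim
(0, 6): LHS = 6, RHS = 6 → satisfies claim
(5, 6): LHS = √(61) ≈ 7.81, RHS = 11 → counterexample

That makes 2 counterexamples.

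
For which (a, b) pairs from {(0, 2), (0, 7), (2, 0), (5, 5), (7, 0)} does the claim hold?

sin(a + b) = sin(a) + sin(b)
Testing each pair:
(0, 2): LHS = sin(2) ≈ 0.9093, RHS = sin(2) ≈ 0.9093 → holds
(0, 7): LHS = sin(7) ≈ 0.657, RHS = sin(7) ≈ 0.657 → holds
(2, 0): LHS = sin(2) ≈ 0.9093, RHS = sin(2) ≈ 0.9093 → holds
(5, 5): LHS = sin(10) ≈ -0.544, RHS = 2·sin(5) ≈ -1.918 → fails
(7, 0): LHS = sin(7) ≈ 0.657, RHS = sin(7) ≈ 0.657 → holds

4 of 5 pairs satisfy the claim.

Answer: (0, 2), (0, 7), (2, 0), (7, 0)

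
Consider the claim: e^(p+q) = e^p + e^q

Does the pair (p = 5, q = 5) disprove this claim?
Yes

Substituting p = 5, q = 5:
LHS = e^(5+5) = e^10 ≈ 22026.5
RHS = e^5 + e^5 = 2·e^5 ≈ 296.8

Since LHS ≠ RHS, this pair disproves the claim.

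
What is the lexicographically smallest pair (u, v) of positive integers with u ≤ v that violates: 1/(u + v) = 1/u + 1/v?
(u, v) = (1, 1)

Substituting (1, 1) into the claim:
LHS = 1/(1 + 1) = 1/2
RHS = 1/1 + 1/1 = 2

Since LHS ≠ RHS, this pair disproves the claim, and no lexicographically smaller pair (u ≤ v, positive integers) does.

For instance (2, 4) is also a counterexample (LHS = 1/6, RHS = 3/4), but it's lexicographically larger.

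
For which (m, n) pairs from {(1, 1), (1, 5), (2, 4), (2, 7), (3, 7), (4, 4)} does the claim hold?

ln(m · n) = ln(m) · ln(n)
Testing each pair:
(1, 1): LHS = 0, RHS = 0 → holds
(1, 5): LHS = ln(5) ≈ 1.609, RHS = 0 → fails
(2, 4): LHS = ln(8) ≈ 2.079, RHS = ln(2)·ln(4) ≈ 0.9609 → fails
(2, 7): LHS = ln(14) ≈ 2.639, RHS = ln(2)·ln(7) ≈ 1.349 → fails
(3, 7): LHS = ln(21) ≈ 3.045, RHS = ln(3)·ln(7) ≈ 2.138 → fails
(4, 4): LHS = ln(16) ≈ 2.773, RHS = ln(4)² ≈ 1.922 → fails

1 of 6 pairs satisfies the claim.

Answer: (1, 1)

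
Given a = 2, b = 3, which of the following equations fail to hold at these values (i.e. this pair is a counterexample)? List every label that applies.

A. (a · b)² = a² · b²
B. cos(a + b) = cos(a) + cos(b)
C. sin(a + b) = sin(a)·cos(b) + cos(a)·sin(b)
Evaluating each claim at the given values:
A. LHS = 36, RHS = 36 → holds here (LHS = RHS)
B. LHS = cos(5) ≈ 0.2837, RHS = cos(3) + cos(2) ≈ -1.406 → fails here (LHS ≠ RHS)
C. LHS = sin(5) ≈ -0.9589, RHS = sin(2)·cos(3) + sin(3)·cos(2) ≈ -0.9589 → holds here (LHS = RHS)

Answer: B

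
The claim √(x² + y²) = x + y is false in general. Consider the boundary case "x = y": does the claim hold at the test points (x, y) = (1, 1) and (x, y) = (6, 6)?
At (1, 1): LHS = √(2) ≈ 1.414 ≠ RHS = 2
At (6, 6): LHS = 6·√(2) ≈ 8.485 ≠ RHS = 12

Answer: No, fails at both test points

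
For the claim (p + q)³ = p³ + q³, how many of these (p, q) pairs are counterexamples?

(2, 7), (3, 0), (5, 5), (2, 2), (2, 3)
4

Testing each pair:
(2, 7): LHS = 729, RHS = 351 → counterexample
(3, 0): LHS = 27, RHS = 27 → satisfies claim
(5, 5): LHS = 1000, RHS = 250 → counterexample
(2, 2): LHS = 64, RHS = 16 → counterexample
(2, 3): LHS = 125, RHS = 35 → counterexample

That makes 4 counterexamples.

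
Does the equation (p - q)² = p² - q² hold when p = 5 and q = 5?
Holds

Substituting p = 5, q = 5:

LHS = (5 - 5)² = 0
RHS = 5² - 5² = 0

LHS = RHS, so the equation holds at this point.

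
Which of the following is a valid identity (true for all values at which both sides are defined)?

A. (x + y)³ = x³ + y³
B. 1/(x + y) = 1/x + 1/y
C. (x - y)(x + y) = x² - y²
A: fails at (3, 4) — LHS = 343, RHS = 91.
B: fails at (2, 4) — LHS = 1/6, RHS = 3/4.
C: holds — e.g. at (4, 6), both sides equal -20.

Answer: C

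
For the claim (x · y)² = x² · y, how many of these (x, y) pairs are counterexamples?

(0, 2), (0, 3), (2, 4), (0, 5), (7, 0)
Testing each pair:
(0, 2): LHS = 0, RHS = 0 → satisfies claim
(0, 3): LHS = 0, RHS = 0 → satisfies claim
(2, 4): LHS = 64, RHS = 16 → counterexample
(0, 5): LHS = 0, RHS = 0 → satisfies claim
(7, 0): LHS = 0, RHS = 0 → satisfies claim

That makes 1 counterexample.

Answer: 1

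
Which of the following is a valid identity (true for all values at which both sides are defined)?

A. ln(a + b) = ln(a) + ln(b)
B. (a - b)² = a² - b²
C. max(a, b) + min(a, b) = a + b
A: fails at (1, 1) — LHS = ln(2) ≈ 0.6931, RHS = 0.
B: fails at (1, 4) — LHS = 9, RHS = -15.
C: holds — e.g. at (5, 8), both sides equal 13.

Answer: C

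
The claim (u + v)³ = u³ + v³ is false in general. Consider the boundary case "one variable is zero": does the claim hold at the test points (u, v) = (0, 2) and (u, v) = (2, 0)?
Yes, holds at both test points

At (0, 2): LHS = 8, RHS = 8 → equal
At (2, 0): LHS = 8, RHS = 8 → equal

So the claim does hold at both of these boundary points, even though it is not an identity.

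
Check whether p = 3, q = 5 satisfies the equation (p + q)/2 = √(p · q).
Substituting p = 3, q = 5:

LHS = (3 + 5)/2 = 4
RHS = √(3 · 5) = √(15) ≈ 3.873

LHS ≠ RHS, so the equation does not hold at this point.

Answer: Fails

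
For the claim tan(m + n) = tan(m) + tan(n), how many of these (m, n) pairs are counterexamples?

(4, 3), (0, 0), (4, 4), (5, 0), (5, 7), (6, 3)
4

Testing each pair:
(4, 3): LHS = tan(7) ≈ 0.8714, RHS = tan(3) + tan(4) ≈ 1.015 → counterexample
(0, 0): LHS = 0, RHS = 0 → satisfies claim
(4, 4): LHS = tan(8) ≈ -6.8, RHS = 2·tan(4) ≈ 2.316 → counterexample
(5, 0): LHS = tan(5) ≈ -3.381, RHS = tan(5) ≈ -3.381 → satisfies claim
(5, 7): LHS = tan(12) ≈ -0.6359, RHS = tan(5) + tan(7) ≈ -2.509 → counterexample
(6, 3): LHS = tan(9) ≈ -0.4523, RHS = tan(6) + tan(3) ≈ -0.4336 → counterexample

That makes 4 counterexamples.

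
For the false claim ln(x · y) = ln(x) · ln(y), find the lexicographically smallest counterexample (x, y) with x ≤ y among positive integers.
At (1, 1): both sides equal 0, so it holds there.

Substituting (1, 2) into the claim:
LHS = ln(1 · 2) = ln(2) ≈ 0.6931
RHS = ln(1) · ln(2) = 0

Since LHS ≠ RHS, this pair disproves the claim, and no lexicographically smaller pair (x ≤ y, positive integers) does.

For instance (4, 8) is also a counterexample (LHS = ln(32) ≈ 3.466, RHS = ln(4)·ln(8) ≈ 2.883), but it's lexicographically larger.

Answer: (x, y) = (1, 2)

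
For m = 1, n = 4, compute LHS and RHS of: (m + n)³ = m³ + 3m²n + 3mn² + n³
LHS = (1 + 4)³ = 125
RHS = 1³ + 3·1²·4 + 3·1·4² + 4³ = 125

LHS = RHS: the two sides agree.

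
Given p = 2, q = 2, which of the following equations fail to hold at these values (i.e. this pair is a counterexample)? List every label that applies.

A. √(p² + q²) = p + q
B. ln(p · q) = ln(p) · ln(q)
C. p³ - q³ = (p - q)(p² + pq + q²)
Evaluating each claim at the given values:
A. LHS = 2·√(2) ≈ 2.828, RHS = 4 → fails here (LHS ≠ RHS)
B. LHS = ln(4) ≈ 1.386, RHS = ln(2)² ≈ 0.4805 → fails here (LHS ≠ RHS)
C. LHS = 0, RHS = 0 → holds here (LHS = RHS)

Answer: A, B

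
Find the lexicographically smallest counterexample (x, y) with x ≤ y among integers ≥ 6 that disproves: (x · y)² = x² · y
Substituting (6, 6) into the claim:
LHS = (6 · 6)² = 1296
RHS = 6² · 6 = 216

Since LHS ≠ RHS, this pair disproves the claim, and no lexicographically smaller pair (x ≤ y, integers ≥ 6) does.

For instance (11, 12) is also a counterexample (LHS = 17424, RHS = 1452), but it's lexicographically larger.

Answer: (x, y) = (6, 6)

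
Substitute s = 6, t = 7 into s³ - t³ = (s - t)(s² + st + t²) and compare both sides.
LHS = 6³ - 7³ = -127
RHS = (6 - 7)(6² + 6·7 + 7²) = -127

LHS = RHS: the two sides agree.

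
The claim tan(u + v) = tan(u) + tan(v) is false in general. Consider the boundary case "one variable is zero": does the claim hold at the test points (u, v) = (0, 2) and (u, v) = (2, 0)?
Yes, holds at both test points

At (0, 2): LHS = tan(2) ≈ -2.185, RHS = tan(2) ≈ -2.185 → equal
At (2, 0): LHS = tan(2) ≈ -2.185, RHS = tan(2) ≈ -2.185 → equal

So the claim does hold at both of these boundary points, even though it is not an identity.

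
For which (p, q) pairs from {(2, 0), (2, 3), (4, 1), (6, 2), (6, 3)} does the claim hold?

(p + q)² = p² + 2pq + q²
Testing each pair:
(2, 0): LHS = 4, RHS = 4 → holds
(2, 3): LHS = 25, RHS = 25 → holds
(4, 1): LHS = 25, RHS = 25 → holds
(6, 2): LHS = 64, RHS = 64 → holds
(6, 3): LHS = 81, RHS = 81 → holds

Every pair satisfies the claim.

Answer: All pairs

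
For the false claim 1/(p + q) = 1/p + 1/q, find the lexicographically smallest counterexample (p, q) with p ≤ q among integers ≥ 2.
(p, q) = (2, 2)

Substituting (2, 2) into the claim:
LHS = 1/(2 + 2) = 1/4
RHS = 1/2 + 1/2 = 1

Since LHS ≠ RHS, this pair disproves the claim, and no lexicographically smaller pair (p ≤ q, integers ≥ 2) does.

For instance (7, 9) is also a counterexample (LHS = 1/16, RHS = 16/63), but it's lexicographically larger.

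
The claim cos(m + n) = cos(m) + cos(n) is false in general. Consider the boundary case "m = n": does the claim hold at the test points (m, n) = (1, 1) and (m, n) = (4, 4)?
At (1, 1): LHS = cos(2) ≈ -0.4161 ≠ RHS = 2·cos(1) ≈ 1.081
At (4, 4): LHS = cos(8) ≈ -0.1455 ≠ RHS = 2·cos(4) ≈ -1.307

Answer: No, fails at both test points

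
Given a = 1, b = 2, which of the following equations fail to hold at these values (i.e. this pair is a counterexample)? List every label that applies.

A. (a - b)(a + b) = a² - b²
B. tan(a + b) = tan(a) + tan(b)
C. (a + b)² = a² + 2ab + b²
Evaluating each claim at the given values:
A. LHS = -3, RHS = -3 → holds here (LHS = RHS)
B. LHS = tan(3) ≈ -0.1425, RHS = tan(2) + tan(1) ≈ -0.6276 → fails here (LHS ≠ RHS)
C. LHS = 9, RHS = 9 → holds here (LHS = RHS)

Answer: B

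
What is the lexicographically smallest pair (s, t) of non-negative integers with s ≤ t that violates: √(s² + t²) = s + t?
(s, t) = (1, 1)

At (0, 0): both sides equal 0, so it holds there.
At (0, 2): both sides equal 2, so it holds there.

Substituting (1, 1) into the claim:
LHS = √(1² + 1²) = √(2) ≈ 1.414
RHS = 1 + 1 = 2

Since LHS ≠ RHS, this pair disproves the claim, and no lexicographically smaller pair (s ≤ t, non-negative integers) does.

For instance (3, 5) is also a counterexample (LHS = √(34) ≈ 5.831, RHS = 8), but it's lexicographically larger.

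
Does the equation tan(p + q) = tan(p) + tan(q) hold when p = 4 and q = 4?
Substituting p = 4, q = 4:

LHS = tan(4 + 4) = tan(8) ≈ -6.8
RHS = tan(4) + tan(4) = 2·tan(4) ≈ 2.316

LHS ≠ RHS, so the equation does not hold at this point.

Answer: Fails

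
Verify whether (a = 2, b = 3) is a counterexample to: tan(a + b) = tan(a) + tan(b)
Substituting a = 2, b = 3:
LHS = tan(2 + 3) = tan(5) ≈ -3.381
RHS = tan(2) + tan(3) ≈ -2.328

Since LHS ≠ RHS, this pair disproves the claim.

Answer: Yes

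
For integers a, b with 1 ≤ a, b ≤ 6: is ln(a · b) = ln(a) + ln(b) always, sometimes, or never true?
The identity holds for every pair in the range. For instance at (a, b) = (2, 2): both sides equal ln(4) ≈ 1.386.

Answer: Always true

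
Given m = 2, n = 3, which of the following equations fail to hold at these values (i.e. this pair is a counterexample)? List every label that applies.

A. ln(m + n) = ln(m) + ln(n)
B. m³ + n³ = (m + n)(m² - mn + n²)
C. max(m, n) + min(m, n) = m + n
A

Evaluating each claim at the given values:
A. LHS = ln(5) ≈ 1.609, RHS = ln(2) + ln(3) ≈ 1.792 → fails here (LHS ≠ RHS)
B. LHS = 35, RHS = 35 → holds here (LHS = RHS)
C. LHS = 5, RHS = 5 → holds here (LHS = RHS)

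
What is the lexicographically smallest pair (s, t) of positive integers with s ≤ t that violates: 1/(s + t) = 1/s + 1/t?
Substituting (1, 1) into the claim:
LHS = 1/(1 + 1) = 1/2
RHS = 1/1 + 1/1 = 2

Since LHS ≠ RHS, this pair disproves the claim, and no lexicographically smaller pair (s ≤ t, positive integers) does.

For instance (2, 4) is also a counterexample (LHS = 1/6, RHS = 3/4), but it's lexicographically larger.

Answer: (s, t) = (1, 1)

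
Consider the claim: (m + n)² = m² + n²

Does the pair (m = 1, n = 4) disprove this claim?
Yes

Substituting m = 1, n = 4:
LHS = (1 + 4)² = 25
RHS = 1² + 4² = 17

Since LHS ≠ RHS, this pair disproves the claim.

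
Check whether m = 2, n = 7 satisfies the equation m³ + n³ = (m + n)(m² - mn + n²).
Substituting m = 2, n = 7:

LHS = 2³ + 7³ = 351
RHS = (2 + 7)(2² - 2·7 + 7²) = 351

LHS = RHS, so the equation holds at this point.

Answer: Holds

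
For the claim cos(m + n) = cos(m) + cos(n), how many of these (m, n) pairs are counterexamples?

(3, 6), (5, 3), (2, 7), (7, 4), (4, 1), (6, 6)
Testing each pair:
(3, 6): LHS = cos(9) ≈ -0.9111, RHS = cos(3) + cos(6) ≈ -0.02982 → counterexample
(5, 3): LHS = cos(8) ≈ -0.1455, RHS = cos(3) + cos(5) ≈ -0.7063 → counterexample
(2, 7): LHS = cos(9) ≈ -0.9111, RHS = cos(2) + cos(7) ≈ 0.3378 → counterexample
(7, 4): LHS = cos(11) ≈ 0.004426, RHS = cos(4) + cos(7) ≈ 0.1003 → counterexample
(4, 1): LHS = cos(5) ≈ 0.2837, RHS = cos(4) + cos(1) ≈ -0.1133 → counterexample
(6, 6): LHS = cos(12) ≈ 0.8439, RHS = 2·cos(6) ≈ 1.92 → counterexample

That makes 6 counterexamples.

Answer: 6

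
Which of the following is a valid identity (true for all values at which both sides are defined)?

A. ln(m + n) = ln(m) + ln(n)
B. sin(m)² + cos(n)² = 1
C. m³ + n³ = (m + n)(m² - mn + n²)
C

A: fails at (2, 7) — LHS = ln(9) ≈ 2.197, RHS = ln(2) + ln(7) ≈ 2.639.
B: fails at (2, 7) — LHS = cos(7)² + sin(2)² ≈ 1.395, RHS = 1.
C: holds — e.g. at (1, 3), both sides equal 28.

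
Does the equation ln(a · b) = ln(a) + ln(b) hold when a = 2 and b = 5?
Substituting a = 2, b = 5:

LHS = ln(2 · 5) = ln(10) ≈ 2.303
RHS = ln(2) + ln(5) ≈ 2.303

LHS = RHS, so the equation holds at this point.

Answer: Holds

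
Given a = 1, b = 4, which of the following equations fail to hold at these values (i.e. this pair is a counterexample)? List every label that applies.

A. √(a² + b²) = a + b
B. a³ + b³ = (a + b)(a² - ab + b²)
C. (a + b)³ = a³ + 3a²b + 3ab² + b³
A

Evaluating each claim at the given values:
A. LHS = √(17) ≈ 4.123, RHS = 5 → fails here (LHS ≠ RHS)
B. LHS = 65, RHS = 65 → holds here (LHS = RHS)
C. LHS = 125, RHS = 125 → holds here (LHS = RHS)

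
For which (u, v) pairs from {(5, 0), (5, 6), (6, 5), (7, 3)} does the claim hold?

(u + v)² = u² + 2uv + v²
Testing each pair:
(5, 0): LHS = 25, RHS = 25 → holds
(5, 6): LHS = 121, RHS = 121 → holds
(6, 5): LHS = 121, RHS = 121 → holds
(7, 3): LHS = 100, RHS = 100 → holds

Every pair satisfies the claim.

Answer: All pairs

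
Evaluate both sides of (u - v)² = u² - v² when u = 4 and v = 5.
LHS = (4 - 5)² = 1
RHS = 4² - 5² = -9

LHS ≠ RHS, so the equation does not hold here.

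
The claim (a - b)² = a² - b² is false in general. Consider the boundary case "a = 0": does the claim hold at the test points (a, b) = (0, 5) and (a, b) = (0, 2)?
At (0, 5): LHS = 25 ≠ RHS = -25
At (0, 2): LHS = 4 ≠ RHS = -4

Answer: No, fails at both test points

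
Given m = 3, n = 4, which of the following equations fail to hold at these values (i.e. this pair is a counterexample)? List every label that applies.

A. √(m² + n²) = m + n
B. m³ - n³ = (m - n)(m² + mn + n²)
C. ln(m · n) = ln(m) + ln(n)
A

Evaluating each claim at the given values:
A. LHS = 5, RHS = 7 → fails here (LHS ≠ RHS)
B. LHS = -37, RHS = -37 → holds here (LHS = RHS)
C. LHS = ln(12) ≈ 2.485, RHS = ln(3) + ln(4) ≈ 2.485 → holds here (LHS = RHS)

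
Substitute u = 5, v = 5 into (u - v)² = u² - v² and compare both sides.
LHS = (5 - 5)² = 0
RHS = 5² - 5² = 0

LHS = RHS: the two sides agree.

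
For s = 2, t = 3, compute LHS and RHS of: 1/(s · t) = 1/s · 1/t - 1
LHS = 1/(2 · 3) = 1/6
RHS = 1/2 · 1/3 - 1 = -5/6

LHS ≠ RHS, so the equation does not hold here.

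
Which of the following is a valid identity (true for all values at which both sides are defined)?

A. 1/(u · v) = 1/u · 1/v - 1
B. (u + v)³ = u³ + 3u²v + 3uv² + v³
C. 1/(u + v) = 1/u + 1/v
A: fails at (3, 4) — LHS = 1/12, RHS = -11/12.
B: holds — e.g. at (2, 2), both sides equal 64.
C: fails at (3, 4) — LHS = 1/7, RHS = 7/12.

Answer: B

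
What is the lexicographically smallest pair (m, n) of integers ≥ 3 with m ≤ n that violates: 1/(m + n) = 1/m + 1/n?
Substituting (3, 3) into the claim:
LHS = 1/(3 + 3) = 1/6
RHS = 1/3 + 1/3 = 2/3

Since LHS ≠ RHS, this pair disproves the claim, and no lexicographically smaller pair (m ≤ n, integers ≥ 3) does.

For instance (4, 8) is also a counterexample (LHS = 1/12, RHS = 3/8), but it's lexicographically larger.

Answer: (m, n) = (3, 3)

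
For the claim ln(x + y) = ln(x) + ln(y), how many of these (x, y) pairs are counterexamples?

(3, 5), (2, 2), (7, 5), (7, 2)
3

Testing each pair:
(3, 5): LHS = ln(8) ≈ 2.079, RHS = ln(3) + ln(5) ≈ 2.708 → counterexample
(2, 2): LHS = ln(4) ≈ 1.386, RHS = 2·ln(2) ≈ 1.386 → satisfies claim
(7, 5): LHS = ln(12) ≈ 2.485, RHS = ln(5) + ln(7) ≈ 3.555 → counterexample
(7, 2): LHS = ln(9) ≈ 2.197, RHS = ln(2) + ln(7) ≈ 2.639 → counterexample

That makes 3 counterexamples.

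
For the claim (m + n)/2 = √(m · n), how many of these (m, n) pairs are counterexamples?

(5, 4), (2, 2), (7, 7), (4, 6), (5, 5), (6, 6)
Testing each pair:
(5, 4): LHS = 9/2, RHS = 2·√(5) ≈ 4.472 → counterexample
(2, 2): LHS = 2, RHS = 2 → satisfies claim
(7, 7): LHS = 7, RHS = 7 → satisfies claim
(4, 6): LHS = 5, RHS = 2·√(6) ≈ 4.899 → counterexample
(5, 5): LHS = 5, RHS = 5 → satisfies claim
(6, 6): LHS = 6, RHS = 6 → satisfies claim

That makes 2 counterexamples.

Answer: 2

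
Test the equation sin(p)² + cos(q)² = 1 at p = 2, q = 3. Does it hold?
Fails

Substituting p = 2, q = 3:

LHS = sin(2)² + cos(3)² ≈ 1.807
RHS = 1

LHS ≠ RHS, so the equation does not hold at this point.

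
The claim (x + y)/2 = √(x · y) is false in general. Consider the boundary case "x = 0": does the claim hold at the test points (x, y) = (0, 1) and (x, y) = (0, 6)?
At (0, 1): LHS = 1/2 ≠ RHS = 0
At (0, 6): LHS = 3 ≠ RHS = 0

Answer: No, fails at both test points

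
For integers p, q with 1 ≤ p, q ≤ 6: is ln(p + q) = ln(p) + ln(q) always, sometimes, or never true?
It holds at (p, q) = (2, 2) (both sides equal ln(4) ≈ 1.386), but fails at (p, q) = (3, 2) (LHS = ln(5) ≈ 1.609, RHS = ln(2) + ln(3) ≈ 1.792).

Answer: Sometimes true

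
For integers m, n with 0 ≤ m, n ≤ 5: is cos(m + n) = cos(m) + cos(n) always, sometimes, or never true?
The claim fails for every pair in the range. For instance at (m, n) = (5, 2): LHS = cos(7) ≈ 0.7539, RHS = cos(2) + cos(5) ≈ -0.1325.

Answer: Never true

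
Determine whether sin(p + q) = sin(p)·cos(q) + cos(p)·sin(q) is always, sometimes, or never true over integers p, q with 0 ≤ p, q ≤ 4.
Always true

The identity holds for every pair in the range. For instance at (p, q) = (1, 0): both sides equal sin(1) ≈ 0.8415.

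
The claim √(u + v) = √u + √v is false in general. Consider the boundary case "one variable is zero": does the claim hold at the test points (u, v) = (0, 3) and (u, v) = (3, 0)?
At (0, 3): LHS = √(3) ≈ 1.732, RHS = √(3) ≈ 1.732 → equal
At (3, 0): LHS = √(3) ≈ 1.732, RHS = √(3) ≈ 1.732 → equal

So the claim does hold at both of these boundary points, even though it is not an identity.

Answer: Yes, holds at both test points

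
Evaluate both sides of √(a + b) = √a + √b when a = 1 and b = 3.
LHS = √(1 + 3) = 2
RHS = √1 + √3 = 1 + √(3) ≈ 2.732

LHS ≠ RHS (they differ by about 0.7321), so the equation does not hold here.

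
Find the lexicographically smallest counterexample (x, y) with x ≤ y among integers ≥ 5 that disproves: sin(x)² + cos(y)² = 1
(x, y) = (5, 6)

At (5, 5): both sides equal 1, so it holds there.

Substituting (5, 6) into the claim:
LHS = sin(5)² + cos(6)² ≈ 1.841
RHS = 1

Since LHS ≠ RHS, this pair disproves the claim, and no lexicographically smaller pair (x ≤ y, integers ≥ 5) does.

For instance (6, 8) is also a counterexample (LHS = cos(8)² + sin(6)² ≈ 0.09924, RHS = 1), but it's lexicographically larger.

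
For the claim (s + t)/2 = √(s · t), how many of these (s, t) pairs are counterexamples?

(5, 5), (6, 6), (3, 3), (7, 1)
1

Testing each pair:
(5, 5): LHS = 5, RHS = 5 → satisfies claim
(6, 6): LHS = 6, RHS = 6 → satisfies claim
(3, 3): LHS = 3, RHS = 3 → satisfies claim
(7, 1): LHS = 4, RHS = √(7) ≈ 2.646 → counterexample

That makes 1 counterexample.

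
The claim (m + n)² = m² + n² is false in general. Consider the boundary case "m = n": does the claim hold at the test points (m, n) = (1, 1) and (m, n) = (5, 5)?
No, fails at both test points

At (1, 1): LHS = 4 ≠ RHS = 2
At (5, 5): LHS = 100 ≠ RHS = 50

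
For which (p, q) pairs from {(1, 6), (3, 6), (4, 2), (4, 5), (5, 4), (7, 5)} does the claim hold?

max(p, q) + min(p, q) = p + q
All pairs

Testing each pair:
(1, 6): LHS = 7, RHS = 7 → holds
(3, 6): LHS = 9, RHS = 9 → holds
(4, 2): LHS = 6, RHS = 6 → holds
(4, 5): LHS = 9, RHS = 9 → holds
(5, 4): LHS = 9, RHS = 9 → holds
(7, 5): LHS = 12, RHS = 12 → holds

Every pair satisfies the claim.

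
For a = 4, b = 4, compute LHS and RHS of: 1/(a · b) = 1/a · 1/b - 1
LHS = 1/(4 · 4) = 1/16
RHS = 1/4 · 1/4 - 1 = -15/16

LHS ≠ RHS, so the equation does not hold here.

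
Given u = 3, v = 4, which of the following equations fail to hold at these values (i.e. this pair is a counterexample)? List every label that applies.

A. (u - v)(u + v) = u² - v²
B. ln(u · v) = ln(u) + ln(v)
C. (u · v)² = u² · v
Evaluating each claim at the given values:
A. LHS = -7, RHS = -7 → holds here (LHS = RHS)
B. LHS = ln(12) ≈ 2.485, RHS = ln(3) + ln(4) ≈ 2.485 → holds here (LHS = RHS)
C. LHS = 144, RHS = 36 → fails here (LHS ≠ RHS)

Answer: C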